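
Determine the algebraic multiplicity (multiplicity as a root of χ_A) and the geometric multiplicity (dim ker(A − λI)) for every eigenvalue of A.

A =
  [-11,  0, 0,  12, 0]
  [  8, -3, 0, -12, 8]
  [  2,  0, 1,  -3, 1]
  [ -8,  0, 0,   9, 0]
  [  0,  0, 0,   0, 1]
λ = -3: alg = 2, geom = 2; λ = 1: alg = 3, geom = 2

Step 1 — factor the characteristic polynomial to read off the algebraic multiplicities:
  χ_A(x) = (x - 1)^3*(x + 3)^2

Step 2 — compute geometric multiplicities via the rank-nullity identity g(λ) = n − rank(A − λI):
  rank(A − (-3)·I) = 3, so dim ker(A − (-3)·I) = n − 3 = 2
  rank(A − (1)·I) = 3, so dim ker(A − (1)·I) = n − 3 = 2

Summary:
  λ = -3: algebraic multiplicity = 2, geometric multiplicity = 2
  λ = 1: algebraic multiplicity = 3, geometric multiplicity = 2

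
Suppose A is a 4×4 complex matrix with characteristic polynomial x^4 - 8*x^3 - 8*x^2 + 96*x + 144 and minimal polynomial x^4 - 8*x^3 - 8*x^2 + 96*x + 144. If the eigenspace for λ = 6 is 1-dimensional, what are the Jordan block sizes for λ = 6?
Block sizes for λ = 6: [2]

Step 1 — from the characteristic polynomial, algebraic multiplicity of λ = 6 is 2. From dim ker(A − (6)·I) = 1, there are exactly 1 Jordan blocks for λ = 6.
Step 2 — from the minimal polynomial, the factor (x − 6)^2 tells us the largest block for λ = 6 has size 2.
Step 3 — with total size 2, 1 blocks, and largest block 2, the block sizes (in nonincreasing order) are [2].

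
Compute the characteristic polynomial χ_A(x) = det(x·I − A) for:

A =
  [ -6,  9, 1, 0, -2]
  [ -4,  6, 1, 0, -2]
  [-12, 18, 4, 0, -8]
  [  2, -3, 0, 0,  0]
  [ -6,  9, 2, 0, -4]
x^5

Expanding det(x·I − A) (e.g. by cofactor expansion or by noting that A is similar to its Jordan form J, which has the same characteristic polynomial as A) gives
  χ_A(x) = x^5
which factors as x^5. The eigenvalues (with algebraic multiplicities) are λ = 0 with multiplicity 5.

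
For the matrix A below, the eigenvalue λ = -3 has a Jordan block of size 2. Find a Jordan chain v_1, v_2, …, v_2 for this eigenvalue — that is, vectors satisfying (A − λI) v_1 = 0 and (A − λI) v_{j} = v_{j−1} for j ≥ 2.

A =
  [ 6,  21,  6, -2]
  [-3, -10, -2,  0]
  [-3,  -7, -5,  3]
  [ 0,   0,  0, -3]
A Jordan chain for λ = -3 of length 2:
v_1 = (9, -3, -3, 0)ᵀ
v_2 = (1, 0, 0, 0)ᵀ

Let N = A − (-3)·I. We want v_2 with N^2 v_2 = 0 but N^1 v_2 ≠ 0; then v_{j-1} := N · v_j for j = 2, …, 2.

Pick v_2 = (1, 0, 0, 0)ᵀ.
Then v_1 = N · v_2 = (9, -3, -3, 0)ᵀ.

Sanity check: (A − (-3)·I) v_1 = (0, 0, 0, 0)ᵀ = 0. ✓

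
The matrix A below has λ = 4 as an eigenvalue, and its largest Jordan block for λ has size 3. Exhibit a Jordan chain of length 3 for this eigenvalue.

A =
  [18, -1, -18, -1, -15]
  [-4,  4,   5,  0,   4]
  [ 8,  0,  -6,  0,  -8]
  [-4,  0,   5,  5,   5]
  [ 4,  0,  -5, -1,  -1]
A Jordan chain for λ = 4 of length 3:
v_1 = (-14, 4, -8, 4, -4)ᵀ
v_2 = (-1, 0, 0, 0, 0)ᵀ
v_3 = (0, 1, 0, 0, 0)ᵀ

Let N = A − (4)·I. We want v_3 with N^3 v_3 = 0 but N^2 v_3 ≠ 0; then v_{j-1} := N · v_j for j = 3, …, 2.

Pick v_3 = (0, 1, 0, 0, 0)ᵀ.
Then v_2 = N · v_3 = (-1, 0, 0, 0, 0)ᵀ.
Then v_1 = N · v_2 = (-14, 4, -8, 4, -4)ᵀ.

Sanity check: (A − (4)·I) v_1 = (0, 0, 0, 0, 0)ᵀ = 0. ✓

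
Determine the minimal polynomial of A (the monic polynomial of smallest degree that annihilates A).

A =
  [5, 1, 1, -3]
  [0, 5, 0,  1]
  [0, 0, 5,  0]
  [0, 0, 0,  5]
x^3 - 15*x^2 + 75*x - 125

The characteristic polynomial is χ_A(x) = (x - 5)^4, so the eigenvalues are known. The minimal polynomial is
  m_A(x) = Π_λ (x − λ)^{k_λ}
where k_λ is the size of the *largest* Jordan block for λ (equivalently, the smallest k with (A − λI)^k v = 0 for every generalised eigenvector v of λ).

  λ = 5: largest Jordan block has size 3, contributing (x − 5)^3

So m_A(x) = (x - 5)^3 = x^3 - 15*x^2 + 75*x - 125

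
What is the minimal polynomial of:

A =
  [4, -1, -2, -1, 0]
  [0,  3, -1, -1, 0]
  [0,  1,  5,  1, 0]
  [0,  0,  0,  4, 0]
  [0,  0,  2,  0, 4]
x^3 - 12*x^2 + 48*x - 64

The characteristic polynomial is χ_A(x) = (x - 4)^5, so the eigenvalues are known. The minimal polynomial is
  m_A(x) = Π_λ (x − λ)^{k_λ}
where k_λ is the size of the *largest* Jordan block for λ (equivalently, the smallest k with (A − λI)^k v = 0 for every generalised eigenvector v of λ).

  λ = 4: largest Jordan block has size 3, contributing (x − 4)^3

So m_A(x) = (x - 4)^3 = x^3 - 12*x^2 + 48*x - 64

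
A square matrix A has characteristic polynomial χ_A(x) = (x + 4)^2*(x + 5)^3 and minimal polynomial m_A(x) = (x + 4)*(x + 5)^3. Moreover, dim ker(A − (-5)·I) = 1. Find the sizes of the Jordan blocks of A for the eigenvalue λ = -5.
Block sizes for λ = -5: [3]

Step 1 — from the characteristic polynomial, algebraic multiplicity of λ = -5 is 3. From dim ker(A − (-5)·I) = 1, there are exactly 1 Jordan blocks for λ = -5.
Step 2 — from the minimal polynomial, the factor (x + 5)^3 tells us the largest block for λ = -5 has size 3.
Step 3 — with total size 3, 1 blocks, and largest block 3, the block sizes (in nonincreasing order) are [3].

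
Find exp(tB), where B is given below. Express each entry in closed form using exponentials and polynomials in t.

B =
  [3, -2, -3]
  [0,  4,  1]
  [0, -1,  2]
e^{tB} =
  [exp(3*t), t^2*exp(3*t)/2 - 2*t*exp(3*t), t^2*exp(3*t)/2 - 3*t*exp(3*t)]
  [0, t*exp(3*t) + exp(3*t), t*exp(3*t)]
  [0, -t*exp(3*t), -t*exp(3*t) + exp(3*t)]

Strategy: write B = P · J · P⁻¹ where J is a Jordan canonical form, so e^{tB} = P · e^{tJ} · P⁻¹, and e^{tJ} can be computed block-by-block.

B has Jordan form
J =
  [3, 1, 0]
  [0, 3, 1]
  [0, 0, 3]
(up to reordering of blocks).

Per-block formulas:
  For a 3×3 Jordan block J_3(3): exp(t · J_3(3)) = e^(3t)·(I + t·N + (t^2/2)·N^2), where N is the 3×3 nilpotent shift.

After assembling e^{tJ} and conjugating by P, we get:

e^{tB} =
  [exp(3*t), t^2*exp(3*t)/2 - 2*t*exp(3*t), t^2*exp(3*t)/2 - 3*t*exp(3*t)]
  [0, t*exp(3*t) + exp(3*t), t*exp(3*t)]
  [0, -t*exp(3*t), -t*exp(3*t) + exp(3*t)]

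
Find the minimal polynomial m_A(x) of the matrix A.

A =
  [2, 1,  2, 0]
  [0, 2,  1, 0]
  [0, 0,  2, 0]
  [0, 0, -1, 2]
x^3 - 6*x^2 + 12*x - 8

The characteristic polynomial is χ_A(x) = (x - 2)^4, so the eigenvalues are known. The minimal polynomial is
  m_A(x) = Π_λ (x − λ)^{k_λ}
where k_λ is the size of the *largest* Jordan block for λ (equivalently, the smallest k with (A − λI)^k v = 0 for every generalised eigenvector v of λ).

  λ = 2: largest Jordan block has size 3, contributing (x − 2)^3

So m_A(x) = (x - 2)^3 = x^3 - 6*x^2 + 12*x - 8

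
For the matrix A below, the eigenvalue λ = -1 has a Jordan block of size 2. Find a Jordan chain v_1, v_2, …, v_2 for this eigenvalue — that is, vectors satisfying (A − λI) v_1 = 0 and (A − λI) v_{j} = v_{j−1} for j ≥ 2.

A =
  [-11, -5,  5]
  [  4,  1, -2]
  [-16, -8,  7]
A Jordan chain for λ = -1 of length 2:
v_1 = (-10, 4, -16)ᵀ
v_2 = (1, 0, 0)ᵀ

Let N = A − (-1)·I. We want v_2 with N^2 v_2 = 0 but N^1 v_2 ≠ 0; then v_{j-1} := N · v_j for j = 2, …, 2.

Pick v_2 = (1, 0, 0)ᵀ.
Then v_1 = N · v_2 = (-10, 4, -16)ᵀ.

Sanity check: (A − (-1)·I) v_1 = (0, 0, 0)ᵀ = 0. ✓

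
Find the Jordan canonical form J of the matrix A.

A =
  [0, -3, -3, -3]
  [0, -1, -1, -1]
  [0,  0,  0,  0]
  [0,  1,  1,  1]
J_2(0) ⊕ J_1(0) ⊕ J_1(0)

The characteristic polynomial is
  det(x·I − A) = x^4

Eigenvalues and multiplicities (the geometric multiplicity of λ is n − rank(A − λI), which equals the number of Jordan blocks for λ):
  λ = 0: algebraic multiplicity = 4, geometric multiplicity = 3

Determining the block sizes for each eigenvalue:
  λ = 0: 3 blocks summing to 4 forces exactly one block of size 2 and the rest size 1 → block sizes [2, 1, 1]

Assembling the blocks gives a Jordan form
J =
  [0, 1, 0, 0]
  [0, 0, 0, 0]
  [0, 0, 0, 0]
  [0, 0, 0, 0]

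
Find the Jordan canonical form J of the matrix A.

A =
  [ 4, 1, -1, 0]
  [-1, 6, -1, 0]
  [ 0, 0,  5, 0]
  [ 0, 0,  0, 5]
J_2(5) ⊕ J_1(5) ⊕ J_1(5)

The characteristic polynomial is
  det(x·I − A) = x^4 - 20*x^3 + 150*x^2 - 500*x + 625 = (x - 5)^4

Eigenvalues and multiplicities (the geometric multiplicity of λ is n − rank(A − λI), which equals the number of Jordan blocks for λ):
  λ = 5: algebraic multiplicity = 4, geometric multiplicity = 3

Determining the block sizes for each eigenvalue:
  λ = 5: 3 blocks summing to 4 forces exactly one block of size 2 and the rest size 1 → block sizes [2, 1, 1]

Assembling the blocks gives a Jordan form
J =
  [5, 1, 0, 0]
  [0, 5, 0, 0]
  [0, 0, 5, 0]
  [0, 0, 0, 5]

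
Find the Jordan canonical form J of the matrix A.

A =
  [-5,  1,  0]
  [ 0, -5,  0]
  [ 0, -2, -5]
J_2(-5) ⊕ J_1(-5)

The characteristic polynomial is
  det(x·I − A) = x^3 + 15*x^2 + 75*x + 125 = (x + 5)^3

Eigenvalues and multiplicities (the geometric multiplicity of λ is n − rank(A − λI), which equals the number of Jordan blocks for λ):
  λ = -5: algebraic multiplicity = 3, geometric multiplicity = 2

Determining the block sizes for each eigenvalue:
  λ = -5: 2 blocks summing to 3 forces exactly one block of size 2 and the rest size 1 → block sizes [2, 1]

Assembling the blocks gives a Jordan form
J =
  [-5,  1,  0]
  [ 0, -5,  0]
  [ 0,  0, -5]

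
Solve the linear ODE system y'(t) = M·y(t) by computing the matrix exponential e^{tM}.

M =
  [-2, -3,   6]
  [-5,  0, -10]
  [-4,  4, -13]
e^{tM} =
  [3*t*exp(-5*t) + exp(-5*t), -3*t*exp(-5*t), 6*t*exp(-5*t)]
  [-5*t*exp(-5*t), 5*t*exp(-5*t) + exp(-5*t), -10*t*exp(-5*t)]
  [-4*t*exp(-5*t), 4*t*exp(-5*t), -8*t*exp(-5*t) + exp(-5*t)]

Strategy: write M = P · J · P⁻¹ where J is a Jordan canonical form, so e^{tM} = P · e^{tJ} · P⁻¹, and e^{tJ} can be computed block-by-block.

M has Jordan form
J =
  [-5,  1,  0]
  [ 0, -5,  0]
  [ 0,  0, -5]
(up to reordering of blocks).

Per-block formulas:
  For a 1×1 block at λ = -5: exp(t · [-5]) = [e^(-5t)].
  For a 2×2 Jordan block J_2(-5): exp(t · J_2(-5)) = e^(-5t)·(I + t·N), where N is the 2×2 nilpotent shift.

After assembling e^{tJ} and conjugating by P, we get:

e^{tM} =
  [3*t*exp(-5*t) + exp(-5*t), -3*t*exp(-5*t), 6*t*exp(-5*t)]
  [-5*t*exp(-5*t), 5*t*exp(-5*t) + exp(-5*t), -10*t*exp(-5*t)]
  [-4*t*exp(-5*t), 4*t*exp(-5*t), -8*t*exp(-5*t) + exp(-5*t)]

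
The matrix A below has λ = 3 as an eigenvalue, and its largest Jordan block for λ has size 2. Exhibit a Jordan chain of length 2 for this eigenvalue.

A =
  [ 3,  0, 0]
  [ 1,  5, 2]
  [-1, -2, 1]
A Jordan chain for λ = 3 of length 2:
v_1 = (0, 1, -1)ᵀ
v_2 = (1, 0, 0)ᵀ

Let N = A − (3)·I. We want v_2 with N^2 v_2 = 0 but N^1 v_2 ≠ 0; then v_{j-1} := N · v_j for j = 2, …, 2.

Pick v_2 = (1, 0, 0)ᵀ.
Then v_1 = N · v_2 = (0, 1, -1)ᵀ.

Sanity check: (A − (3)·I) v_1 = (0, 0, 0)ᵀ = 0. ✓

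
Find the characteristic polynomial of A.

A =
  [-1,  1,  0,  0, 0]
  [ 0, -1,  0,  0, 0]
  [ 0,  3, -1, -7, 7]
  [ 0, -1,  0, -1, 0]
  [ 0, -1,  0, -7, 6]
x^5 - 2*x^4 - 18*x^3 - 32*x^2 - 23*x - 6

Expanding det(x·I − A) (e.g. by cofactor expansion or by noting that A is similar to its Jordan form J, which has the same characteristic polynomial as A) gives
  χ_A(x) = x^5 - 2*x^4 - 18*x^3 - 32*x^2 - 23*x - 6
which factors as (x - 6)*(x + 1)^4. The eigenvalues (with algebraic multiplicities) are λ = -1 with multiplicity 4, λ = 6 with multiplicity 1.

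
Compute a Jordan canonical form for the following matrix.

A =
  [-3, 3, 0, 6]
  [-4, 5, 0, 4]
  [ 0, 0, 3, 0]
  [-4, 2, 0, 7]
J_2(3) ⊕ J_1(3) ⊕ J_1(3)

The characteristic polynomial is
  det(x·I − A) = x^4 - 12*x^3 + 54*x^2 - 108*x + 81 = (x - 3)^4

Eigenvalues and multiplicities (the geometric multiplicity of λ is n − rank(A − λI), which equals the number of Jordan blocks for λ):
  λ = 3: algebraic multiplicity = 4, geometric multiplicity = 3

Determining the block sizes for each eigenvalue:
  λ = 3: 3 blocks summing to 4 forces exactly one block of size 2 and the rest size 1 → block sizes [2, 1, 1]

Assembling the blocks gives a Jordan form
J =
  [3, 1, 0, 0]
  [0, 3, 0, 0]
  [0, 0, 3, 0]
  [0, 0, 0, 3]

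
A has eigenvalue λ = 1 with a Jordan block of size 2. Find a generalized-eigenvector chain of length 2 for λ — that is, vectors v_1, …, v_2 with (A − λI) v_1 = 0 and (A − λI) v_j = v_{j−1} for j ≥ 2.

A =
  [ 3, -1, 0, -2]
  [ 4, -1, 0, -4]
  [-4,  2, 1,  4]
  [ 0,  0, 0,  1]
A Jordan chain for λ = 1 of length 2:
v_1 = (2, 4, -4, 0)ᵀ
v_2 = (1, 0, 0, 0)ᵀ

Let N = A − (1)·I. We want v_2 with N^2 v_2 = 0 but N^1 v_2 ≠ 0; then v_{j-1} := N · v_j for j = 2, …, 2.

Pick v_2 = (1, 0, 0, 0)ᵀ.
Then v_1 = N · v_2 = (2, 4, -4, 0)ᵀ.

Sanity check: (A − (1)·I) v_1 = (0, 0, 0, 0)ᵀ = 0. ✓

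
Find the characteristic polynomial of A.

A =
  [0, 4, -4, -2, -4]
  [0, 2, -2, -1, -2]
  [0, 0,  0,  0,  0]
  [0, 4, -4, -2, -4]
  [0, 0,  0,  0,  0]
x^5

Expanding det(x·I − A) (e.g. by cofactor expansion or by noting that A is similar to its Jordan form J, which has the same characteristic polynomial as A) gives
  χ_A(x) = x^5
which factors as x^5. The eigenvalues (with algebraic multiplicities) are λ = 0 with multiplicity 5.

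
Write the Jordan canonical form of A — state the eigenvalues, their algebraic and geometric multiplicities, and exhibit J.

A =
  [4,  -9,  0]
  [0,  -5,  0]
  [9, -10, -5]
J_2(-5) ⊕ J_1(4)

The characteristic polynomial is
  det(x·I − A) = x^3 + 6*x^2 - 15*x - 100 = (x - 4)*(x + 5)^2

Eigenvalues and multiplicities (the geometric multiplicity of λ is n − rank(A − λI), which equals the number of Jordan blocks for λ):
  λ = -5: algebraic multiplicity = 2, geometric multiplicity = 1
  λ = 4: algebraic multiplicity = 1, geometric multiplicity = 1

Determining the block sizes for each eigenvalue:
  λ = -5: one block (gm = 1), so the single block has size am = 2 → block sizes [2]
  λ = 4: one block (gm = 1), so the single block has size am = 1 → block sizes [1]

Assembling the blocks gives a Jordan form
J =
  [-5,  1, 0]
  [ 0, -5, 0]
  [ 0,  0, 4]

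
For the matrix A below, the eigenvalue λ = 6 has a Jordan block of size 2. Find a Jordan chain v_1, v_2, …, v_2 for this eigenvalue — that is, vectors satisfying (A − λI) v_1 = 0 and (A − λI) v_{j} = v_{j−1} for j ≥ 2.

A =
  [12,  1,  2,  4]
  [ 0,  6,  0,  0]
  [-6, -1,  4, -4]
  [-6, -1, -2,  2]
A Jordan chain for λ = 6 of length 2:
v_1 = (6, 0, -6, -6)ᵀ
v_2 = (1, 0, 0, 0)ᵀ

Let N = A − (6)·I. We want v_2 with N^2 v_2 = 0 but N^1 v_2 ≠ 0; then v_{j-1} := N · v_j for j = 2, …, 2.

Pick v_2 = (1, 0, 0, 0)ᵀ.
Then v_1 = N · v_2 = (6, 0, -6, -6)ᵀ.

Sanity check: (A − (6)·I) v_1 = (0, 0, 0, 0)ᵀ = 0. ✓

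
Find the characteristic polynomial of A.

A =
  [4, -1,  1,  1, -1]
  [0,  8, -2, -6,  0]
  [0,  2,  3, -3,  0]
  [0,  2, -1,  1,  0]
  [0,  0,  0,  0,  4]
x^5 - 20*x^4 + 160*x^3 - 640*x^2 + 1280*x - 1024

Expanding det(x·I − A) (e.g. by cofactor expansion or by noting that A is similar to its Jordan form J, which has the same characteristic polynomial as A) gives
  χ_A(x) = x^5 - 20*x^4 + 160*x^3 - 640*x^2 + 1280*x - 1024
which factors as (x - 4)^5. The eigenvalues (with algebraic multiplicities) are λ = 4 with multiplicity 5.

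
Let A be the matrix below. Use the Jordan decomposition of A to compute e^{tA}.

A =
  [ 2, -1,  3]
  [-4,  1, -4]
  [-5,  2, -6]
e^{tA} =
  [-t^2*exp(-t) + 3*t*exp(-t) + exp(-t), t^2*exp(-t)/2 - t*exp(-t), -t^2*exp(-t) + 3*t*exp(-t)]
  [-4*t*exp(-t), 2*t*exp(-t) + exp(-t), -4*t*exp(-t)]
  [t^2*exp(-t) - 5*t*exp(-t), -t^2*exp(-t)/2 + 2*t*exp(-t), t^2*exp(-t) - 5*t*exp(-t) + exp(-t)]

Strategy: write A = P · J · P⁻¹ where J is a Jordan canonical form, so e^{tA} = P · e^{tJ} · P⁻¹, and e^{tJ} can be computed block-by-block.

A has Jordan form
J =
  [-1,  1,  0]
  [ 0, -1,  1]
  [ 0,  0, -1]
(up to reordering of blocks).

Per-block formulas:
  For a 3×3 Jordan block J_3(-1): exp(t · J_3(-1)) = e^(-1t)·(I + t·N + (t^2/2)·N^2), where N is the 3×3 nilpotent shift.

After assembling e^{tJ} and conjugating by P, we get:

e^{tA} =
  [-t^2*exp(-t) + 3*t*exp(-t) + exp(-t), t^2*exp(-t)/2 - t*exp(-t), -t^2*exp(-t) + 3*t*exp(-t)]
  [-4*t*exp(-t), 2*t*exp(-t) + exp(-t), -4*t*exp(-t)]
  [t^2*exp(-t) - 5*t*exp(-t), -t^2*exp(-t)/2 + 2*t*exp(-t), t^2*exp(-t) - 5*t*exp(-t) + exp(-t)]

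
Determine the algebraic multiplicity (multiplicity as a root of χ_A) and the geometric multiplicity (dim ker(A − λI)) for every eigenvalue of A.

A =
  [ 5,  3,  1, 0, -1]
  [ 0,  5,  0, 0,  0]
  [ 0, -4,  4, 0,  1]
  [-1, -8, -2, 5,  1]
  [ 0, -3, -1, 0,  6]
λ = 5: alg = 5, geom = 2

Step 1 — factor the characteristic polynomial to read off the algebraic multiplicities:
  χ_A(x) = (x - 5)^5

Step 2 — compute geometric multiplicities via the rank-nullity identity g(λ) = n − rank(A − λI):
  rank(A − (5)·I) = 3, so dim ker(A − (5)·I) = n − 3 = 2

Summary:
  λ = 5: algebraic multiplicity = 5, geometric multiplicity = 2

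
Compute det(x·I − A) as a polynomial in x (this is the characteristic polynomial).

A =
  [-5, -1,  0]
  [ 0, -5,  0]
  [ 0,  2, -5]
x^3 + 15*x^2 + 75*x + 125

Expanding det(x·I − A) (e.g. by cofactor expansion or by noting that A is similar to its Jordan form J, which has the same characteristic polynomial as A) gives
  χ_A(x) = x^3 + 15*x^2 + 75*x + 125
which factors as (x + 5)^3. The eigenvalues (with algebraic multiplicities) are λ = -5 with multiplicity 3.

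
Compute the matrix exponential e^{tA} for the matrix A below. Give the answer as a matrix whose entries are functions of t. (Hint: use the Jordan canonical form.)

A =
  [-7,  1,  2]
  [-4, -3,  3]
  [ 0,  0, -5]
e^{tA} =
  [-2*t*exp(-5*t) + exp(-5*t), t*exp(-5*t), -t^2*exp(-5*t)/2 + 2*t*exp(-5*t)]
  [-4*t*exp(-5*t), 2*t*exp(-5*t) + exp(-5*t), -t^2*exp(-5*t) + 3*t*exp(-5*t)]
  [0, 0, exp(-5*t)]

Strategy: write A = P · J · P⁻¹ where J is a Jordan canonical form, so e^{tA} = P · e^{tJ} · P⁻¹, and e^{tJ} can be computed block-by-block.

A has Jordan form
J =
  [-5,  1,  0]
  [ 0, -5,  1]
  [ 0,  0, -5]
(up to reordering of blocks).

Per-block formulas:
  For a 3×3 Jordan block J_3(-5): exp(t · J_3(-5)) = e^(-5t)·(I + t·N + (t^2/2)·N^2), where N is the 3×3 nilpotent shift.

After assembling e^{tJ} and conjugating by P, we get:

e^{tA} =
  [-2*t*exp(-5*t) + exp(-5*t), t*exp(-5*t), -t^2*exp(-5*t)/2 + 2*t*exp(-5*t)]
  [-4*t*exp(-5*t), 2*t*exp(-5*t) + exp(-5*t), -t^2*exp(-5*t) + 3*t*exp(-5*t)]
  [0, 0, exp(-5*t)]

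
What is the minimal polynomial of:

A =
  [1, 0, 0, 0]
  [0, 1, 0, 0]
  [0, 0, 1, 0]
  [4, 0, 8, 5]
x^2 - 6*x + 5

The characteristic polynomial is χ_A(x) = (x - 5)*(x - 1)^3, so the eigenvalues are known. The minimal polynomial is
  m_A(x) = Π_λ (x − λ)^{k_λ}
where k_λ is the size of the *largest* Jordan block for λ (equivalently, the smallest k with (A − λI)^k v = 0 for every generalised eigenvector v of λ).

  λ = 1: largest Jordan block has size 1, contributing (x − 1)
  λ = 5: largest Jordan block has size 1, contributing (x − 5)

So m_A(x) = (x - 5)*(x - 1) = x^2 - 6*x + 5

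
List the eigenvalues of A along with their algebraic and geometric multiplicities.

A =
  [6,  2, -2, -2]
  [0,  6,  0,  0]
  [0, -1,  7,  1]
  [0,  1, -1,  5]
λ = 6: alg = 4, geom = 3

Step 1 — factor the characteristic polynomial to read off the algebraic multiplicities:
  χ_A(x) = (x - 6)^4

Step 2 — compute geometric multiplicities via the rank-nullity identity g(λ) = n − rank(A − λI):
  rank(A − (6)·I) = 1, so dim ker(A − (6)·I) = n − 1 = 3

Summary:
  λ = 6: algebraic multiplicity = 4, geometric multiplicity = 3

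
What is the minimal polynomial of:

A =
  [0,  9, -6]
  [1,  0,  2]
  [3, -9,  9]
x^2 - 6*x + 9

The characteristic polynomial is χ_A(x) = (x - 3)^3, so the eigenvalues are known. The minimal polynomial is
  m_A(x) = Π_λ (x − λ)^{k_λ}
where k_λ is the size of the *largest* Jordan block for λ (equivalently, the smallest k with (A − λI)^k v = 0 for every generalised eigenvector v of λ).

  λ = 3: largest Jordan block has size 2, contributing (x − 3)^2

So m_A(x) = (x - 3)^2 = x^2 - 6*x + 9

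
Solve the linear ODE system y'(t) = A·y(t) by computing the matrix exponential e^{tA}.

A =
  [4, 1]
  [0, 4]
e^{tA} =
  [exp(4*t), t*exp(4*t)]
  [0, exp(4*t)]

Strategy: write A = P · J · P⁻¹ where J is a Jordan canonical form, so e^{tA} = P · e^{tJ} · P⁻¹, and e^{tJ} can be computed block-by-block.

A has Jordan form
J =
  [4, 1]
  [0, 4]
(up to reordering of blocks).

Per-block formulas:
  For a 2×2 Jordan block J_2(4): exp(t · J_2(4)) = e^(4t)·(I + t·N), where N is the 2×2 nilpotent shift.

After assembling e^{tJ} and conjugating by P, we get:

e^{tA} =
  [exp(4*t), t*exp(4*t)]
  [0, exp(4*t)]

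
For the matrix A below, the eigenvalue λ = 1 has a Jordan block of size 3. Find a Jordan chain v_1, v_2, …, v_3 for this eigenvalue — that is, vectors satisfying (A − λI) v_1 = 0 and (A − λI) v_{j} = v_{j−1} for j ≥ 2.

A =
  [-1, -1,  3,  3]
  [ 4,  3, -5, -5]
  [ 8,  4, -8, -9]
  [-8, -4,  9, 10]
A Jordan chain for λ = 1 of length 3:
v_1 = (-1, 2, 4, -4)ᵀ
v_2 = (3, -5, -9, 9)ᵀ
v_3 = (0, 0, 1, 0)ᵀ

Let N = A − (1)·I. We want v_3 with N^3 v_3 = 0 but N^2 v_3 ≠ 0; then v_{j-1} := N · v_j for j = 3, …, 2.

Pick v_3 = (0, 0, 1, 0)ᵀ.
Then v_2 = N · v_3 = (3, -5, -9, 9)ᵀ.
Then v_1 = N · v_2 = (-1, 2, 4, -4)ᵀ.

Sanity check: (A − (1)·I) v_1 = (0, 0, 0, 0)ᵀ = 0. ✓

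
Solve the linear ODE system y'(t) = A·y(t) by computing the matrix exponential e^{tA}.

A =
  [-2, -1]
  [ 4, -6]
e^{tA} =
  [2*t*exp(-4*t) + exp(-4*t), -t*exp(-4*t)]
  [4*t*exp(-4*t), -2*t*exp(-4*t) + exp(-4*t)]

Strategy: write A = P · J · P⁻¹ where J is a Jordan canonical form, so e^{tA} = P · e^{tJ} · P⁻¹, and e^{tJ} can be computed block-by-block.

A has Jordan form
J =
  [-4,  1]
  [ 0, -4]
(up to reordering of blocks).

Per-block formulas:
  For a 2×2 Jordan block J_2(-4): exp(t · J_2(-4)) = e^(-4t)·(I + t·N), where N is the 2×2 nilpotent shift.

After assembling e^{tJ} and conjugating by P, we get:

e^{tA} =
  [2*t*exp(-4*t) + exp(-4*t), -t*exp(-4*t)]
  [4*t*exp(-4*t), -2*t*exp(-4*t) + exp(-4*t)]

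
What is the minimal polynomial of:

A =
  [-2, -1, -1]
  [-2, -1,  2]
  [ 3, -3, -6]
x^2 + 6*x + 9

The characteristic polynomial is χ_A(x) = (x + 3)^3, so the eigenvalues are known. The minimal polynomial is
  m_A(x) = Π_λ (x − λ)^{k_λ}
where k_λ is the size of the *largest* Jordan block for λ (equivalently, the smallest k with (A − λI)^k v = 0 for every generalised eigenvector v of λ).

  λ = -3: largest Jordan block has size 2, contributing (x + 3)^2

So m_A(x) = (x + 3)^2 = x^2 + 6*x + 9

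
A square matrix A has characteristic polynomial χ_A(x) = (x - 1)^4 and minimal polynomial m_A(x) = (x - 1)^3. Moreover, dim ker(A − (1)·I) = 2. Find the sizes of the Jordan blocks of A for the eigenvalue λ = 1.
Block sizes for λ = 1: [3, 1]

Step 1 — from the characteristic polynomial, algebraic multiplicity of λ = 1 is 4. From dim ker(A − (1)·I) = 2, there are exactly 2 Jordan blocks for λ = 1.
Step 2 — from the minimal polynomial, the factor (x − 1)^3 tells us the largest block for λ = 1 has size 3.
Step 3 — with total size 4, 2 blocks, and largest block 3, the block sizes (in nonincreasing order) are [3, 1].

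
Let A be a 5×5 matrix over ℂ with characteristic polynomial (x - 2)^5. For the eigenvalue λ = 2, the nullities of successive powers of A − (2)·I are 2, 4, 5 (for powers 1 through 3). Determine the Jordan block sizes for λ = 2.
Block sizes for λ = 2: [3, 2]

From the dimensions of kernels of powers, the number of Jordan blocks of size at least j is d_j − d_{j−1} where d_j = dim ker(N^j) (with d_0 = 0). Computing the differences gives [2, 2, 1].
The number of blocks of size exactly k is (#blocks of size ≥ k) − (#blocks of size ≥ k + 1), so the partition is: 1 block(s) of size 2, 1 block(s) of size 3.
In nonincreasing order the block sizes are [3, 2].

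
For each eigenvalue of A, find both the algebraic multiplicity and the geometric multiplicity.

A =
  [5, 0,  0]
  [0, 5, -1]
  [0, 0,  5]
λ = 5: alg = 3, geom = 2

Step 1 — factor the characteristic polynomial to read off the algebraic multiplicities:
  χ_A(x) = (x - 5)^3

Step 2 — compute geometric multiplicities via the rank-nullity identity g(λ) = n − rank(A − λI):
  rank(A − (5)·I) = 1, so dim ker(A − (5)·I) = n − 1 = 2

Summary:
  λ = 5: algebraic multiplicity = 3, geometric multiplicity = 2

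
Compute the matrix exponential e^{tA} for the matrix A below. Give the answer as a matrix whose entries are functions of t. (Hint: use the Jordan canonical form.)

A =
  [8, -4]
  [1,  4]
e^{tA} =
  [2*t*exp(6*t) + exp(6*t), -4*t*exp(6*t)]
  [t*exp(6*t), -2*t*exp(6*t) + exp(6*t)]

Strategy: write A = P · J · P⁻¹ where J is a Jordan canonical form, so e^{tA} = P · e^{tJ} · P⁻¹, and e^{tJ} can be computed block-by-block.

A has Jordan form
J =
  [6, 1]
  [0, 6]
(up to reordering of blocks).

Per-block formulas:
  For a 2×2 Jordan block J_2(6): exp(t · J_2(6)) = e^(6t)·(I + t·N), where N is the 2×2 nilpotent shift.

After assembling e^{tJ} and conjugating by P, we get:

e^{tA} =
  [2*t*exp(6*t) + exp(6*t), -4*t*exp(6*t)]
  [t*exp(6*t), -2*t*exp(6*t) + exp(6*t)]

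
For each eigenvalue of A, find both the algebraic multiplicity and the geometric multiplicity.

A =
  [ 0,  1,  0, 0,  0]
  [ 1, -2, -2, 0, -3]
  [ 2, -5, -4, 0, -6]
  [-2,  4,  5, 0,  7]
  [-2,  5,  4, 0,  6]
λ = 0: alg = 5, geom = 2

Step 1 — factor the characteristic polynomial to read off the algebraic multiplicities:
  χ_A(x) = x^5

Step 2 — compute geometric multiplicities via the rank-nullity identity g(λ) = n − rank(A − λI):
  rank(A − (0)·I) = 3, so dim ker(A − (0)·I) = n − 3 = 2

Summary:
  λ = 0: algebraic multiplicity = 5, geometric multiplicity = 2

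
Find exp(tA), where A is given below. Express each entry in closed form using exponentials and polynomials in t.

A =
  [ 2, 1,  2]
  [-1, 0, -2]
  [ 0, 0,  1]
e^{tA} =
  [t*exp(t) + exp(t), t*exp(t), 2*t*exp(t)]
  [-t*exp(t), -t*exp(t) + exp(t), -2*t*exp(t)]
  [0, 0, exp(t)]

Strategy: write A = P · J · P⁻¹ where J is a Jordan canonical form, so e^{tA} = P · e^{tJ} · P⁻¹, and e^{tJ} can be computed block-by-block.

A has Jordan form
J =
  [1, 1, 0]
  [0, 1, 0]
  [0, 0, 1]
(up to reordering of blocks).

Per-block formulas:
  For a 1×1 block at λ = 1: exp(t · [1]) = [e^(1t)].
  For a 2×2 Jordan block J_2(1): exp(t · J_2(1)) = e^(1t)·(I + t·N), where N is the 2×2 nilpotent shift.

After assembling e^{tJ} and conjugating by P, we get:

e^{tA} =
  [t*exp(t) + exp(t), t*exp(t), 2*t*exp(t)]
  [-t*exp(t), -t*exp(t) + exp(t), -2*t*exp(t)]
  [0, 0, exp(t)]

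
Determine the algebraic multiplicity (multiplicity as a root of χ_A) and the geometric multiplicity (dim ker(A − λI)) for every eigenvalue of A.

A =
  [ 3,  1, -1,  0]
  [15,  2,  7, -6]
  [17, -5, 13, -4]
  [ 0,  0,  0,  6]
λ = 6: alg = 4, geom = 2

Step 1 — factor the characteristic polynomial to read off the algebraic multiplicities:
  χ_A(x) = (x - 6)^4

Step 2 — compute geometric multiplicities via the rank-nullity identity g(λ) = n − rank(A − λI):
  rank(A − (6)·I) = 2, so dim ker(A − (6)·I) = n − 2 = 2

Summary:
  λ = 6: algebraic multiplicity = 4, geometric multiplicity = 2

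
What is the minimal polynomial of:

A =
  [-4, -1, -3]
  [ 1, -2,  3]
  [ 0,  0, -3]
x^2 + 6*x + 9

The characteristic polynomial is χ_A(x) = (x + 3)^3, so the eigenvalues are known. The minimal polynomial is
  m_A(x) = Π_λ (x − λ)^{k_λ}
where k_λ is the size of the *largest* Jordan block for λ (equivalently, the smallest k with (A − λI)^k v = 0 for every generalised eigenvector v of λ).

  λ = -3: largest Jordan block has size 2, contributing (x + 3)^2

So m_A(x) = (x + 3)^2 = x^2 + 6*x + 9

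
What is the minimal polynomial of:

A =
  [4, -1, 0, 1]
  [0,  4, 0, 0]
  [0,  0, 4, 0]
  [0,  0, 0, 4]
x^2 - 8*x + 16

The characteristic polynomial is χ_A(x) = (x - 4)^4, so the eigenvalues are known. The minimal polynomial is
  m_A(x) = Π_λ (x − λ)^{k_λ}
where k_λ is the size of the *largest* Jordan block for λ (equivalently, the smallest k with (A − λI)^k v = 0 for every generalised eigenvector v of λ).

  λ = 4: largest Jordan block has size 2, contributing (x − 4)^2

So m_A(x) = (x - 4)^2 = x^2 - 8*x + 16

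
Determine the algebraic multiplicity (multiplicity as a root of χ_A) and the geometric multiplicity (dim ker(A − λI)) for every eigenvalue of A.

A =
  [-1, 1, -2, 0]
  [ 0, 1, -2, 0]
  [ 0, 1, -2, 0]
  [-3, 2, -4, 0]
λ = -1: alg = 2, geom = 1; λ = 0: alg = 2, geom = 2

Step 1 — factor the characteristic polynomial to read off the algebraic multiplicities:
  χ_A(x) = x^2*(x + 1)^2

Step 2 — compute geometric multiplicities via the rank-nullity identity g(λ) = n − rank(A − λI):
  rank(A − (-1)·I) = 3, so dim ker(A − (-1)·I) = n − 3 = 1
  rank(A − (0)·I) = 2, so dim ker(A − (0)·I) = n − 2 = 2

Summary:
  λ = -1: algebraic multiplicity = 2, geometric multiplicity = 1
  λ = 0: algebraic multiplicity = 2, geometric multiplicity = 2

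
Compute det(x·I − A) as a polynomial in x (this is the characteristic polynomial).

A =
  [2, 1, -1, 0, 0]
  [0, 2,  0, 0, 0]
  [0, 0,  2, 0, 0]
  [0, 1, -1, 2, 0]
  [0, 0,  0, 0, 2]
x^5 - 10*x^4 + 40*x^3 - 80*x^2 + 80*x - 32

Expanding det(x·I − A) (e.g. by cofactor expansion or by noting that A is similar to its Jordan form J, which has the same characteristic polynomial as A) gives
  χ_A(x) = x^5 - 10*x^4 + 40*x^3 - 80*x^2 + 80*x - 32
which factors as (x - 2)^5. The eigenvalues (with algebraic multiplicities) are λ = 2 with multiplicity 5.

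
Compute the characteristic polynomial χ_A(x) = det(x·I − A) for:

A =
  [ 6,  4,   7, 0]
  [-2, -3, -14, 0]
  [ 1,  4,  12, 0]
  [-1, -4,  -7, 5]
x^4 - 20*x^3 + 150*x^2 - 500*x + 625

Expanding det(x·I − A) (e.g. by cofactor expansion or by noting that A is similar to its Jordan form J, which has the same characteristic polynomial as A) gives
  χ_A(x) = x^4 - 20*x^3 + 150*x^2 - 500*x + 625
which factors as (x - 5)^4. The eigenvalues (with algebraic multiplicities) are λ = 5 with multiplicity 4.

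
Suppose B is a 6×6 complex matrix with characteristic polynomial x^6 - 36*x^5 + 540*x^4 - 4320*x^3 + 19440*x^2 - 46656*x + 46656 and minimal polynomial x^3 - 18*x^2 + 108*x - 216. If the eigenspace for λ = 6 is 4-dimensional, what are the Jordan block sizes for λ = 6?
Block sizes for λ = 6: [3, 1, 1, 1]

Step 1 — from the characteristic polynomial, algebraic multiplicity of λ = 6 is 6. From dim ker(B − (6)·I) = 4, there are exactly 4 Jordan blocks for λ = 6.
Step 2 — from the minimal polynomial, the factor (x − 6)^3 tells us the largest block for λ = 6 has size 3.
Step 3 — with total size 6, 4 blocks, and largest block 3, the block sizes (in nonincreasing order) are [3, 1, 1, 1].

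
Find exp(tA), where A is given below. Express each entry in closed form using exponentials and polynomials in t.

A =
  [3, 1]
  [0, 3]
e^{tA} =
  [exp(3*t), t*exp(3*t)]
  [0, exp(3*t)]

Strategy: write A = P · J · P⁻¹ where J is a Jordan canonical form, so e^{tA} = P · e^{tJ} · P⁻¹, and e^{tJ} can be computed block-by-block.

A has Jordan form
J =
  [3, 1]
  [0, 3]
(up to reordering of blocks).

Per-block formulas:
  For a 2×2 Jordan block J_2(3): exp(t · J_2(3)) = e^(3t)·(I + t·N), where N is the 2×2 nilpotent shift.

After assembling e^{tJ} and conjugating by P, we get:

e^{tA} =
  [exp(3*t), t*exp(3*t)]
  [0, exp(3*t)]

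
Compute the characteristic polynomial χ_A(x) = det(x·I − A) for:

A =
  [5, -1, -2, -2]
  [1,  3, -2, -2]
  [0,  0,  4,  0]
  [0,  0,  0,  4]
x^4 - 16*x^3 + 96*x^2 - 256*x + 256

Expanding det(x·I − A) (e.g. by cofactor expansion or by noting that A is similar to its Jordan form J, which has the same characteristic polynomial as A) gives
  χ_A(x) = x^4 - 16*x^3 + 96*x^2 - 256*x + 256
which factors as (x - 4)^4. The eigenvalues (with algebraic multiplicities) are λ = 4 with multiplicity 4.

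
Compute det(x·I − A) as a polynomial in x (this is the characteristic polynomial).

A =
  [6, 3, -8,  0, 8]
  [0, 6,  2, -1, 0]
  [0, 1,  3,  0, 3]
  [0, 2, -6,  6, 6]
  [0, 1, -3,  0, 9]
x^5 - 30*x^4 + 360*x^3 - 2160*x^2 + 6480*x - 7776

Expanding det(x·I − A) (e.g. by cofactor expansion or by noting that A is similar to its Jordan form J, which has the same characteristic polynomial as A) gives
  χ_A(x) = x^5 - 30*x^4 + 360*x^3 - 2160*x^2 + 6480*x - 7776
which factors as (x - 6)^5. The eigenvalues (with algebraic multiplicities) are λ = 6 with multiplicity 5.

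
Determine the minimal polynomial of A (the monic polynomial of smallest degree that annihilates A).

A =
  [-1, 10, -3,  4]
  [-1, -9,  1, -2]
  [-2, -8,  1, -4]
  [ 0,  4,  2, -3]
x^3 + 9*x^2 + 27*x + 27

The characteristic polynomial is χ_A(x) = (x + 3)^4, so the eigenvalues are known. The minimal polynomial is
  m_A(x) = Π_λ (x − λ)^{k_λ}
where k_λ is the size of the *largest* Jordan block for λ (equivalently, the smallest k with (A − λI)^k v = 0 for every generalised eigenvector v of λ).

  λ = -3: largest Jordan block has size 3, contributing (x + 3)^3

So m_A(x) = (x + 3)^3 = x^3 + 9*x^2 + 27*x + 27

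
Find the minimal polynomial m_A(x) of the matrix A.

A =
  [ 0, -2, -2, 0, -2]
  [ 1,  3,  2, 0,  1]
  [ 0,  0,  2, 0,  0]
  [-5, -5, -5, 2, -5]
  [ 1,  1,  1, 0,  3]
x^3 - 6*x^2 + 12*x - 8

The characteristic polynomial is χ_A(x) = (x - 2)^5, so the eigenvalues are known. The minimal polynomial is
  m_A(x) = Π_λ (x − λ)^{k_λ}
where k_λ is the size of the *largest* Jordan block for λ (equivalently, the smallest k with (A − λI)^k v = 0 for every generalised eigenvector v of λ).

  λ = 2: largest Jordan block has size 3, contributing (x − 2)^3

So m_A(x) = (x - 2)^3 = x^3 - 6*x^2 + 12*x - 8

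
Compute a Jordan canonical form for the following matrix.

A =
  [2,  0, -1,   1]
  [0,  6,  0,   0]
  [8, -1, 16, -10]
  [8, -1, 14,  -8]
J_2(2) ⊕ J_2(6)

The characteristic polynomial is
  det(x·I − A) = x^4 - 16*x^3 + 88*x^2 - 192*x + 144 = (x - 6)^2*(x - 2)^2

Eigenvalues and multiplicities (the geometric multiplicity of λ is n − rank(A − λI), which equals the number of Jordan blocks for λ):
  λ = 2: algebraic multiplicity = 2, geometric multiplicity = 1
  λ = 6: algebraic multiplicity = 2, geometric multiplicity = 1

Determining the block sizes for each eigenvalue:
  λ = 2: one block (gm = 1), so the single block has size am = 2 → block sizes [2]
  λ = 6: one block (gm = 1), so the single block has size am = 2 → block sizes [2]

Assembling the blocks gives a Jordan form
J =
  [2, 1, 0, 0]
  [0, 2, 0, 0]
  [0, 0, 6, 1]
  [0, 0, 0, 6]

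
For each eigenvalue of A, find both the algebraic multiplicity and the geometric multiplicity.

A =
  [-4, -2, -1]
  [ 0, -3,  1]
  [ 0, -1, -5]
λ = -4: alg = 3, geom = 1

Step 1 — factor the characteristic polynomial to read off the algebraic multiplicities:
  χ_A(x) = (x + 4)^3

Step 2 — compute geometric multiplicities via the rank-nullity identity g(λ) = n − rank(A − λI):
  rank(A − (-4)·I) = 2, so dim ker(A − (-4)·I) = n − 2 = 1

Summary:
  λ = -4: algebraic multiplicity = 3, geometric multiplicity = 1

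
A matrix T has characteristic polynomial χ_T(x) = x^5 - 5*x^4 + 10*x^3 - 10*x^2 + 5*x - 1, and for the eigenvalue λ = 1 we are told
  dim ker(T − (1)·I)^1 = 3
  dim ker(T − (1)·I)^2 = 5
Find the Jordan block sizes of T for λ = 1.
Block sizes for λ = 1: [2, 2, 1]

From the dimensions of kernels of powers, the number of Jordan blocks of size at least j is d_j − d_{j−1} where d_j = dim ker(N^j) (with d_0 = 0). Computing the differences gives [3, 2].
The number of blocks of size exactly k is (#blocks of size ≥ k) − (#blocks of size ≥ k + 1), so the partition is: 1 block(s) of size 1, 2 block(s) of size 2.
In nonincreasing order the block sizes are [2, 2, 1].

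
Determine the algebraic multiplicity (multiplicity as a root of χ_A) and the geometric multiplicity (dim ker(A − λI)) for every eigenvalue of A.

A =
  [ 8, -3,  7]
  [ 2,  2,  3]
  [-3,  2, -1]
λ = 3: alg = 3, geom = 1

Step 1 — factor the characteristic polynomial to read off the algebraic multiplicities:
  χ_A(x) = (x - 3)^3

Step 2 — compute geometric multiplicities via the rank-nullity identity g(λ) = n − rank(A − λI):
  rank(A − (3)·I) = 2, so dim ker(A − (3)·I) = n − 2 = 1

Summary:
  λ = 3: algebraic multiplicity = 3, geometric multiplicity = 1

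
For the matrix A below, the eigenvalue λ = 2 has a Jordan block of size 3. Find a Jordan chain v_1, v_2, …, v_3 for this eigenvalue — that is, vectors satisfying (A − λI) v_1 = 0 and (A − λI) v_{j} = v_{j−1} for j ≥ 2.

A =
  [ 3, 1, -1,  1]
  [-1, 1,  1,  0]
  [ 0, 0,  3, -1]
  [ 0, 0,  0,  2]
A Jordan chain for λ = 2 of length 3:
v_1 = (1, -1, 0, 0)ᵀ
v_2 = (0, 1, 0, 0)ᵀ
v_3 = (0, 0, 1, 1)ᵀ

Let N = A − (2)·I. We want v_3 with N^3 v_3 = 0 but N^2 v_3 ≠ 0; then v_{j-1} := N · v_j for j = 3, …, 2.

Pick v_3 = (0, 0, 1, 1)ᵀ.
Then v_2 = N · v_3 = (0, 1, 0, 0)ᵀ.
Then v_1 = N · v_2 = (1, -1, 0, 0)ᵀ.

Sanity check: (A − (2)·I) v_1 = (0, 0, 0, 0)ᵀ = 0. ✓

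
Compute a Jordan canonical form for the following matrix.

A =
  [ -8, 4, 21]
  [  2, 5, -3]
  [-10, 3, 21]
J_3(6)

The characteristic polynomial is
  det(x·I − A) = x^3 - 18*x^2 + 108*x - 216 = (x - 6)^3

Eigenvalues and multiplicities (the geometric multiplicity of λ is n − rank(A − λI), which equals the number of Jordan blocks for λ):
  λ = 6: algebraic multiplicity = 3, geometric multiplicity = 1

Determining the block sizes for each eigenvalue:
  λ = 6: one block (gm = 1), so the single block has size am = 3 → block sizes [3]

Assembling the blocks gives a Jordan form
J =
  [6, 1, 0]
  [0, 6, 1]
  [0, 0, 6]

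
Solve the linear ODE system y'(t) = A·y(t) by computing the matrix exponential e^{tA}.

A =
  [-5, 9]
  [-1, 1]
e^{tA} =
  [-3*t*exp(-2*t) + exp(-2*t), 9*t*exp(-2*t)]
  [-t*exp(-2*t), 3*t*exp(-2*t) + exp(-2*t)]

Strategy: write A = P · J · P⁻¹ where J is a Jordan canonical form, so e^{tA} = P · e^{tJ} · P⁻¹, and e^{tJ} can be computed block-by-block.

A has Jordan form
J =
  [-2,  1]
  [ 0, -2]
(up to reordering of blocks).

Per-block formulas:
  For a 2×2 Jordan block J_2(-2): exp(t · J_2(-2)) = e^(-2t)·(I + t·N), where N is the 2×2 nilpotent shift.

After assembling e^{tJ} and conjugating by P, we get:

e^{tA} =
  [-3*t*exp(-2*t) + exp(-2*t), 9*t*exp(-2*t)]
  [-t*exp(-2*t), 3*t*exp(-2*t) + exp(-2*t)]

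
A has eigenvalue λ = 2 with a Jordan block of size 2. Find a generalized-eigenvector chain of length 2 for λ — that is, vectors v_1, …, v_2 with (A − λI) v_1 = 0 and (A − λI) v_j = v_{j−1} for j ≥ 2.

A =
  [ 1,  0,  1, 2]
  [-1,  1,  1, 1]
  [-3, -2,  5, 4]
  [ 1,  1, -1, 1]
A Jordan chain for λ = 2 of length 2:
v_1 = (-1, -1, -3, 1)ᵀ
v_2 = (1, 0, 0, 0)ᵀ

Let N = A − (2)·I. We want v_2 with N^2 v_2 = 0 but N^1 v_2 ≠ 0; then v_{j-1} := N · v_j for j = 2, …, 2.

Pick v_2 = (1, 0, 0, 0)ᵀ.
Then v_1 = N · v_2 = (-1, -1, -3, 1)ᵀ.

Sanity check: (A − (2)·I) v_1 = (0, 0, 0, 0)ᵀ = 0. ✓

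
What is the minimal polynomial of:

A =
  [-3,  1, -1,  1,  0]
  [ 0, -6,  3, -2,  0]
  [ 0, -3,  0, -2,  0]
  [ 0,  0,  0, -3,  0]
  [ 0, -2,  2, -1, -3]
x^2 + 6*x + 9

The characteristic polynomial is χ_A(x) = (x + 3)^5, so the eigenvalues are known. The minimal polynomial is
  m_A(x) = Π_λ (x − λ)^{k_λ}
where k_λ is the size of the *largest* Jordan block for λ (equivalently, the smallest k with (A − λI)^k v = 0 for every generalised eigenvector v of λ).

  λ = -3: largest Jordan block has size 2, contributing (x + 3)^2

So m_A(x) = (x + 3)^2 = x^2 + 6*x + 9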